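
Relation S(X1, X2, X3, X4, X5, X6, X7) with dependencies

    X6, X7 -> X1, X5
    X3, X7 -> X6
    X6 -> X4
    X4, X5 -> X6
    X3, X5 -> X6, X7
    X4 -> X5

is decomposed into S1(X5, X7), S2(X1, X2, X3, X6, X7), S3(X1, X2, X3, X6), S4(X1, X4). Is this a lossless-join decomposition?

Chase test. Columns are X1, X2, X3, X4, X5, X6, X7; row i has aⱼ where attribute j ∈ Si, else bᵢⱼ.
Initial tableau (one row per fragment):
  row 1: b11 b12 b13 b14 a5 b16 a7
  row 2: a1 a2 a3 b24 b25 a6 a7
  row 3: a1 a2 a3 b34 b35 a6 b37
  row 4: a1 b42 b43 a4 b45 b46 b47
Rows 2 and 3 agree on X6; apply X6→X4 and equate their X4 entries.
Rows 2 and 3 agree on X4; apply X4→X5 and equate their X5 entries.
Rows 2 and 3 agree on X3, X5; apply X3, X5→X6, X7 and equate their X6, X7 entries.
No row becomes fully distinguished — the join is lossy.

No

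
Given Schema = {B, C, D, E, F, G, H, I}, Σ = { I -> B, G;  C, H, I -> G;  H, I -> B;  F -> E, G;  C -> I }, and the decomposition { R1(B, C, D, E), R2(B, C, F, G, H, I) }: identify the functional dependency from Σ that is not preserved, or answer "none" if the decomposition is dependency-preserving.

F -> E, G

Check F → E, G: no single fragment contains all of {E, F, G}, and the restricted closure of {F} across the fragments never reaches {E, G}.
I → B, G is preserved.
C, H, I → G is preserved.
H, I → B is preserved.
C → I is preserved.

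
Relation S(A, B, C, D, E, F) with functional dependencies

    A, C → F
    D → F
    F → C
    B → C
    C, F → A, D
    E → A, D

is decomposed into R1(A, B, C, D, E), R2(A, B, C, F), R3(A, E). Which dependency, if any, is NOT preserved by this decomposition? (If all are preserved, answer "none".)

none

A, C → F lies within R2.
D → F: restricted closure across fragments reaches F.
F → C lies within R2.
B → C lies within R1.
C, F → A, D: restricted closure across fragments reaches A, D.
E → A, D lies within R1.
Every dependency is enforceable on the fragments, so the decomposition is dependency-preserving.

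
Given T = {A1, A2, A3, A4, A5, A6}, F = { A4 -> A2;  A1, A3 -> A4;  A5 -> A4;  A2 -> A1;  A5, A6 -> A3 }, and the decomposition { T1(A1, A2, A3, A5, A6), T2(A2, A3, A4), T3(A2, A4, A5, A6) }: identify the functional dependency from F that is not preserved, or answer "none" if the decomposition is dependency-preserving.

A4 → A2 lies within T2.
A1, A3 → A4: restricted closure across fragments reaches A4.
A5 → A4 lies within T3.
A2 → A1 lies within T1.
A5, A6 → A3 lies within T1.
Every dependency is enforceable on the fragments, so the decomposition is dependency-preserving.

none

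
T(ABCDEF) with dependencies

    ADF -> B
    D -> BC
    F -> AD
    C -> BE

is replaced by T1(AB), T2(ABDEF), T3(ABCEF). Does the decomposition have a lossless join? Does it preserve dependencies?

lossless but not dependency-preserving

Lossless test (chase): Rows 2 and 3 agree on F; apply F→AD and equate their AD entries. Rows 2 and 3 agree on D; apply D→BC and equate their BC entries. Row 2 is now all distinguished symbols — the join is lossless.
Dependency preservation: the restricted closure of {D} across the fragments never reaches {BC}, so D → BC cannot be enforced without a join — not preserved.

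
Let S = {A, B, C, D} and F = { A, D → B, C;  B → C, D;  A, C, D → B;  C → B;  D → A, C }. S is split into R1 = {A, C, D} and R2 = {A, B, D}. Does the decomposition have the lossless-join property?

Common attributes: R1 ∩ R2 = {A, D}.
Closure of {A, D}: A, D → B, C applies, adding B, C. So (A, D)⁺ = {A, B, C, D}.
This closure contains every attribute of R1, so R1 ∩ R2 → R1. The join is lossless.

Yes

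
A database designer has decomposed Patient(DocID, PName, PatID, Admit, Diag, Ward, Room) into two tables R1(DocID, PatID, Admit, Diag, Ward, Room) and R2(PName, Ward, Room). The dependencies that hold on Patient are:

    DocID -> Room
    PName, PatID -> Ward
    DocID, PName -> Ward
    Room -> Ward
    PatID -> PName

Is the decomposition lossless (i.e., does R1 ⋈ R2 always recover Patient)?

Common attributes: R1 ∩ R2 = {Ward, Room}.
No dependency enlarges {Ward, Room}, so (Ward, Room)⁺ = {Ward, Room}.
The closure contains neither all of R1 = {DocID, PatID, Admit, Diag, Ward, Room} nor all of R2 = {PName, Ward, Room}, so the common attributes are not a superkey of either fragment. The join is lossy.

No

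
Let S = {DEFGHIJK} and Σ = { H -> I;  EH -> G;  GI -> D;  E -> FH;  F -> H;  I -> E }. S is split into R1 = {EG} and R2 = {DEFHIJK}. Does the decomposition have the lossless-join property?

Common attributes: R1 ∩ R2 = {E}.
Closure of {E}: E → FH applies, adding FH; H → I applies, adding I; EH → G applies, adding G; GI → D applies, adding D. So (E)⁺ = {DEFGHI}.
This closure contains every attribute of R1, so R1 ∩ R2 → R1. The join is lossless.

Yes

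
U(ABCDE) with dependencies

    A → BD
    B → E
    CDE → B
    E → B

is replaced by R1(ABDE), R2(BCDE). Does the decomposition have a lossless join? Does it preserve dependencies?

lossy but dependency-preserving

Lossless test: (BDE)⁺ = {BDE}, which is a superkey of neither fragment — lossy.
Dependency preservation: every FD's attributes lie within a single fragment, so each can be enforced locally — preserved.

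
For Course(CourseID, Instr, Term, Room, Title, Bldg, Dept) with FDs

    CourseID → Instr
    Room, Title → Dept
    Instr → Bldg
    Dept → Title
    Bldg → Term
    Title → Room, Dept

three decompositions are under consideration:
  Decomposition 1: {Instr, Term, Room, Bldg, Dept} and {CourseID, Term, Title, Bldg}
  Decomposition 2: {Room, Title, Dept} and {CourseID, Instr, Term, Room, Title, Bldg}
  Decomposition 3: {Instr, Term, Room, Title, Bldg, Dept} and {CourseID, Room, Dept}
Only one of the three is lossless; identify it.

Decomposition 1: common = {Term, Bldg}, closure = {Term, Bldg} → lossy.
Decomposition 2: common = {Room, Title}, closure = {Room, Title, Dept} → lossless.
Decomposition 3: common = {Room, Dept}, closure = {Room, Title, Dept} → lossy.

Decomposition 2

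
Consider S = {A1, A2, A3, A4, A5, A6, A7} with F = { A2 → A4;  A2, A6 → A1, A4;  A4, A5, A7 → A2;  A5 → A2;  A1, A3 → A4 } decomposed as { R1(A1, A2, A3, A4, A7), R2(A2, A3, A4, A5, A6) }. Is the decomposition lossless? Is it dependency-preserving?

Lossless test: (A2, A3, A4)⁺ = {A2, A3, A4}, which is a superkey of neither fragment — lossy.
Dependency preservation: the restricted closure of {A2, A6} across the fragments never reaches {A1, A4}, so A2, A6 → A1, A4 cannot be enforced without a join — not preserved.

lossy and not dependency-preserving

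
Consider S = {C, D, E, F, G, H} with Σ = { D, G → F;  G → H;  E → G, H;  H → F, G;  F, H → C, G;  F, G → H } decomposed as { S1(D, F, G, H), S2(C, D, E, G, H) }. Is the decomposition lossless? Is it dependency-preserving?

lossless and dependency-preserving

Lossless test: (D, G, H)⁺ = {C, D, F, G, H}, which contains all of one fragment — lossless.
Dependency preservation: F, H → C, G is not contained in any single fragment, but the restricted closure of its left-hand side across the fragments still reaches the right-hand side; the remaining FDs each lie inside some fragment. All dependencies are preserved.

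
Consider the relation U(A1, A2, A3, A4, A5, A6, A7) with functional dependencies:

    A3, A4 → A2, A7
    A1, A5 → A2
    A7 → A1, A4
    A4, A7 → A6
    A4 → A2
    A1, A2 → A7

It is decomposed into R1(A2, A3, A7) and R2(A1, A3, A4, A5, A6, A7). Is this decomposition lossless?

Common attributes: R1 ∩ R2 = {A3, A7}.
Closure of {A3, A7}: A7 → A1, A4 applies, adding A1, A4; A4, A7 → A6 applies, adding A6; A4 → A2 applies, adding A2. So (A3, A7)⁺ = {A1, A2, A3, A4, A6, A7}.
This closure contains every attribute of R1, so R1 ∩ R2 → R1. The join is lossless.

Yes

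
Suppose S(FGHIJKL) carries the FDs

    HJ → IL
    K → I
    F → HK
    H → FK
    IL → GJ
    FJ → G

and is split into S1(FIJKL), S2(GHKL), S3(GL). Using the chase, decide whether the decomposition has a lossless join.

No

Chase test. Columns are FGHIJKL; row i has aⱼ where attribute j ∈ Si, else bᵢⱼ.
Initial tableau (one row per fragment):
  row 1: a1 b12 b13 a4 a5 a6 a7
  row 2: b21 a2 a3 b24 b25 a6 a7
  row 3: b31 a2 b33 b34 b35 b36 a7
Rows 1 and 2 agree on K; apply K→I and equate their I entries.
Rows 1 and 2 agree on IL; apply IL→GJ and equate their GJ entries.
No row becomes fully distinguished — the join is lossy.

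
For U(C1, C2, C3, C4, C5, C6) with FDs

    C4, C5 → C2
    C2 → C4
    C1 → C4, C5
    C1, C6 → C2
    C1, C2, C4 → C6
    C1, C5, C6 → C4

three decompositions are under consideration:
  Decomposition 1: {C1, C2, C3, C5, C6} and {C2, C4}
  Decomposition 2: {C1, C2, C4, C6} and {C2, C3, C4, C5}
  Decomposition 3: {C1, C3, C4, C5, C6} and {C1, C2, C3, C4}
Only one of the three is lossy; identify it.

Decomposition 1: common = {C2}, closure = {C2, C4} → lossless.
Decomposition 2: common = {C2, C4}, closure = {C2, C4} → lossy.
Decomposition 3: common = {C1, C3, C4}, closure = {C1, C2, C3, C4, C5, C6} → lossless.

Decomposition 2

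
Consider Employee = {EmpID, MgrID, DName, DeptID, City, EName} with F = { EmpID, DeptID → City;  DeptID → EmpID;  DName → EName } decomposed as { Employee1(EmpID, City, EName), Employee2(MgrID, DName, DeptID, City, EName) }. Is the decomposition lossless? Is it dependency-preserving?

Lossless test: (City, EName)⁺ = {City, EName}, which is a superkey of neither fragment — lossy.
Dependency preservation: the restricted closure of {DeptID} across the fragments never reaches {EmpID}, so DeptID → EmpID cannot be enforced without a join — not preserved.

lossy and not dependency-preserving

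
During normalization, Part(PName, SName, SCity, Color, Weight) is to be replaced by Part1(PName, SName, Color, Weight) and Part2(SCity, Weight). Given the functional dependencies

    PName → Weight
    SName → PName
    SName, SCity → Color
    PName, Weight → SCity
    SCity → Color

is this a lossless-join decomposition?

Common attributes: Part1 ∩ Part2 = {Weight}.
No dependency enlarges {Weight}, so (Weight)⁺ = {Weight}.
The closure contains neither all of Part1 = {PName, SName, Color, Weight} nor all of Part2 = {SCity, Weight}, so the common attributes are not a superkey of either fragment. The join is lossy.

No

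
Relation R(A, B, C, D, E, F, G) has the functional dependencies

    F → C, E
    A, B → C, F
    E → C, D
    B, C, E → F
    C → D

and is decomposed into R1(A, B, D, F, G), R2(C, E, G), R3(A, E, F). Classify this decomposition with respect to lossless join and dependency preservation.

lossless but not dependency-preserving

Lossless test (chase): Rows 1 and 3 agree on F; apply F→C, E and equate their C, E entries. Rows 1 and 2 agree on E; apply E→C, D and equate their C, D entries. Rows 1 and 3 agree on E; apply E→C, D and equate their C, D entries. Row 1 is now all distinguished symbols — the join is lossless.
Dependency preservation: the restricted closure of {E} across the fragments never reaches {C, D}, so E → C, D cannot be enforced without a join — not preserved.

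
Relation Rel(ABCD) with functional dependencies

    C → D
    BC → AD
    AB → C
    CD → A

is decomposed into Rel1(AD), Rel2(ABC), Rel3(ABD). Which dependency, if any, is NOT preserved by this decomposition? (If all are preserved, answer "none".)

C → D

Check C → D: no single fragment contains all of {CD}, and the restricted closure of {C} across the fragments never reaches {D}.
BC → AD is preserved.
AB → C is preserved.
CD → A is preserved.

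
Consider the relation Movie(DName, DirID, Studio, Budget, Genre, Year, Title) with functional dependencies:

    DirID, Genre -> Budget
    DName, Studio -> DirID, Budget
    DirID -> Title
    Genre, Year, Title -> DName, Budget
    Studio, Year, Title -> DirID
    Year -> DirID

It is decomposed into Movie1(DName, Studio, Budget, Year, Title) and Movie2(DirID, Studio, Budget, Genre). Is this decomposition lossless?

Common attributes: Movie1 ∩ Movie2 = {Studio, Budget}.
No dependency enlarges {Studio, Budget}, so (Studio, Budget)⁺ = {Studio, Budget}.
The closure contains neither all of Movie1 = {DName, Studio, Budget, Year, Title} nor all of Movie2 = {DirID, Studio, Budget, Genre}, so the common attributes are not a superkey of either fragment. The join is lossy.

No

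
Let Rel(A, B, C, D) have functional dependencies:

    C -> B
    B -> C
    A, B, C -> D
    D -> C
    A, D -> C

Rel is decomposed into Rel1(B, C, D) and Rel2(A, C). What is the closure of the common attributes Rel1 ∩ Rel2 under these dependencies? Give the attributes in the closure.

Rel1 ∩ Rel2 = {C}.
C → B applies, adding B
Closure: {B, C}.

B, C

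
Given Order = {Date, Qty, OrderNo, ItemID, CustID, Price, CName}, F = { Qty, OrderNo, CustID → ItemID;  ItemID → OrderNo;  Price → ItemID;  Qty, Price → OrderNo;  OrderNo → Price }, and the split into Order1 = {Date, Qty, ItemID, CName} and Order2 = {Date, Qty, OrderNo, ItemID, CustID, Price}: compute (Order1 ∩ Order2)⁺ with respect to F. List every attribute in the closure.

Order1 ∩ Order2 = {Date, Qty, ItemID}.
ItemID → OrderNo applies, adding OrderNo
OrderNo → Price applies, adding Price
Closure: {Date, Qty, OrderNo, ItemID, Price}.

Date, Qty, OrderNo, ItemID, Price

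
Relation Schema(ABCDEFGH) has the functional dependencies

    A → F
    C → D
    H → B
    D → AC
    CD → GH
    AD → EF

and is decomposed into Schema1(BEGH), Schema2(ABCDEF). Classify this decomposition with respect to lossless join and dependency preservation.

Lossless test: (BE)⁺ = {BE}, which is a superkey of neither fragment — lossy.
Dependency preservation: the restricted closure of {CD} across the fragments never reaches {GH}, so CD → GH cannot be enforced without a join — not preserved.

lossy and not dependency-preserving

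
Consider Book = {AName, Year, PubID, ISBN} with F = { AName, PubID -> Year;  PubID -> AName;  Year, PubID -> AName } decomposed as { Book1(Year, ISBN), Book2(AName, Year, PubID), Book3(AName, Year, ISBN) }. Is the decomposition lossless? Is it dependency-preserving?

Lossless test (chase): applying each FD to every pair of rows produces no changes in the tableau, so no row becomes fully distinguished — the join is lossy.
Dependency preservation: every FD's attributes lie within a single fragment, so each can be enforced locally — preserved.

lossy but dependency-preserving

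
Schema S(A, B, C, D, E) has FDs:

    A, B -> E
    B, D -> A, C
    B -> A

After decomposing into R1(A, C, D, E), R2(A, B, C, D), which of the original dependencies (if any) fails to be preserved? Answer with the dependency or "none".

A, B -> E

Check A, B → E: no single fragment contains all of {A, B, E}, and the restricted closure of {A, B} across the fragments never reaches {E}.
B, D → A, C is preserved.
B → A is preserved.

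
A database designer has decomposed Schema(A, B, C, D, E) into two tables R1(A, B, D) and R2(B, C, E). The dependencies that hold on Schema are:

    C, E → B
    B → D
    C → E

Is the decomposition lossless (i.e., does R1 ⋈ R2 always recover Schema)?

Common attributes: R1 ∩ R2 = {B}.
Closure of {B}: B → D applies, adding D. So (B)⁺ = {B, D}.
The closure contains neither all of R1 = {A, B, D} nor all of R2 = {B, C, E}, so the common attributes are not a superkey of either fragment. The join is lossy.

No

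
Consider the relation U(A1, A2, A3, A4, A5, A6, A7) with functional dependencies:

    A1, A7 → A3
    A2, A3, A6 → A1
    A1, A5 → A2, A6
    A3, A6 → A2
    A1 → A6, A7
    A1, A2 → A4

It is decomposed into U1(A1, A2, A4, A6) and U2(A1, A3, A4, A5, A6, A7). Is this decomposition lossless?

Yes

Common attributes: U1 ∩ U2 = {A1, A4, A6}.
Closure of {A1, A4, A6}: A1 → A6, A7 applies, adding A7; A1, A7 → A3 applies, adding A3; A3, A6 → A2 applies, adding A2. So (A1, A4, A6)⁺ = {A1, A2, A3, A4, A6, A7}.
This closure contains every attribute of U1, so U1 ∩ U2 → U1. The join is lossless.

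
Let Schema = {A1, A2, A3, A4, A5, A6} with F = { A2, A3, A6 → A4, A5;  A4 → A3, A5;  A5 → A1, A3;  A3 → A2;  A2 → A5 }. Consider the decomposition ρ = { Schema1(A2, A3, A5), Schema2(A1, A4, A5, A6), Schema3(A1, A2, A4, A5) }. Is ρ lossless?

Chase test. Columns are A1, A2, A3, A4, A5, A6; row i has aⱼ where attribute j ∈ Schemai, else bᵢⱼ.
Initial tableau (one row per fragment):
  row 1: b11 a2 a3 b14 a5 b16
  row 2: a1 b22 b23 a4 a5 a6
  row 3: a1 a2 b33 a4 a5 b36
Rows 2 and 3 agree on A4; apply A4→A3, A5 and equate their A3, A5 entries.
Rows 1 and 2 agree on A5; apply A5→A1, A3 and equate their A1, A3 entries.
Rows 1 and 2 agree on A3; apply A3→A2 and equate their A2 entries.
Row 2 is now all distinguished symbols — the join is lossless.

Yes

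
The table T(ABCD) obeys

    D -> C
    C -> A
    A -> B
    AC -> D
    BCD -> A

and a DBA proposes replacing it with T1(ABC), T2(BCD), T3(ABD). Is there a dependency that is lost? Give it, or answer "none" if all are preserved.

none

D → C lies within T2.
C → A lies within T1.
A → B lies within T1.
AC → D: restricted closure across fragments reaches D.
BCD → A: restricted closure across fragments reaches A.
Every dependency is enforceable on the fragments, so the decomposition is dependency-preserving.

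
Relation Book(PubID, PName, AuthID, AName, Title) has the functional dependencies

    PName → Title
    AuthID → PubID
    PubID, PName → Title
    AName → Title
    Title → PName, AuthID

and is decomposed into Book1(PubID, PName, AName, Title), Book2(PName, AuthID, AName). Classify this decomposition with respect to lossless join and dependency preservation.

lossless but not dependency-preserving

Lossless test: (PName, AName)⁺ = {PubID, PName, AuthID, AName, Title}, which contains all of one fragment — lossless.
Dependency preservation: the restricted closure of {AuthID} across the fragments never reaches {PubID}, so AuthID → PubID cannot be enforced without a join — not preserved.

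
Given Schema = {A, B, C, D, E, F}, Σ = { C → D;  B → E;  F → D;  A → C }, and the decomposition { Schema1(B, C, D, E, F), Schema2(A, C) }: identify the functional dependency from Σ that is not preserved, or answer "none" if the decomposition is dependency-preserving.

none

C → D lies within Schema1.
B → E lies within Schema1.
F → D lies within Schema1.
A → C lies within Schema2.
Every dependency is enforceable on the fragments, so the decomposition is dependency-preserving.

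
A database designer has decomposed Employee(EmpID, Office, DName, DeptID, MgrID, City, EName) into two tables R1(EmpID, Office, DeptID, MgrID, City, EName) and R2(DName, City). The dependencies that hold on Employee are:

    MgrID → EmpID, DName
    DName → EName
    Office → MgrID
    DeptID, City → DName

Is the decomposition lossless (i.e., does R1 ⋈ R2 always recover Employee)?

No

Common attributes: R1 ∩ R2 = {City}.
No dependency enlarges {City}, so (City)⁺ = {City}.
The closure contains neither all of R1 = {EmpID, Office, DeptID, MgrID, City, EName} nor all of R2 = {DName, City}, so the common attributes are not a superkey of either fragment. The join is lossy.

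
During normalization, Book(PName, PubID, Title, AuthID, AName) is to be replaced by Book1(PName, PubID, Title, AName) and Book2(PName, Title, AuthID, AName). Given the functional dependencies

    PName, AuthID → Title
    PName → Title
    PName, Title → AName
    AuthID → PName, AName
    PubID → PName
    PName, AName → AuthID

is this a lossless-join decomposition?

Yes

Common attributes: Book1 ∩ Book2 = {PName, Title, AName}.
Closure of {PName, Title, AName}: PName, AName → AuthID applies, adding AuthID. So (PName, Title, AName)⁺ = {PName, Title, AuthID, AName}.
This closure contains every attribute of Book2, so Book1 ∩ Book2 → Book2. The join is lossless.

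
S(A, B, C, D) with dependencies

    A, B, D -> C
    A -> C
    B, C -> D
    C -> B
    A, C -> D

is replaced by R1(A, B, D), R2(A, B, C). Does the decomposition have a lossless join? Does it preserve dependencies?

lossless but not dependency-preserving

Lossless test: (A, B)⁺ = {A, B, C, D}, which contains all of one fragment — lossless.
Dependency preservation: the restricted closure of {B, C} across the fragments never reaches {D}, so B, C → D cannot be enforced without a join — not preserved.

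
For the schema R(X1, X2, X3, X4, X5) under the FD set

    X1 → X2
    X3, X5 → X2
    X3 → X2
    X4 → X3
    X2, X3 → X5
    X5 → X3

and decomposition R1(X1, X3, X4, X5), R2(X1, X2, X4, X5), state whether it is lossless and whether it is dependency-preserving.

lossless and dependency-preserving

Lossless test: (X1, X4, X5)⁺ = {X1, X2, X3, X4, X5}, which contains all of one fragment — lossless.
Dependency preservation: X3, X5 → X2; X3 → X2; X2, X3 → X5 are not contained in any single fragment, but the restricted closure of each left-hand side across the fragments still reaches the right-hand side; the remaining FDs each lie inside some fragment. All dependencies are preserved.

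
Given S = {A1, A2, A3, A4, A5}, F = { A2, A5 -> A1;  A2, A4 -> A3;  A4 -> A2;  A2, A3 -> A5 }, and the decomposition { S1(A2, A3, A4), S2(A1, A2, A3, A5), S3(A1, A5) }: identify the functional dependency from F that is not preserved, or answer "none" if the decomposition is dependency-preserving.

none

A2, A5 → A1 lies within S2.
A2, A4 → A3 lies within S1.
A4 → A2 lies within S1.
A2, A3 → A5 lies within S2.
Every dependency is enforceable on the fragments, so the decomposition is dependency-preserving.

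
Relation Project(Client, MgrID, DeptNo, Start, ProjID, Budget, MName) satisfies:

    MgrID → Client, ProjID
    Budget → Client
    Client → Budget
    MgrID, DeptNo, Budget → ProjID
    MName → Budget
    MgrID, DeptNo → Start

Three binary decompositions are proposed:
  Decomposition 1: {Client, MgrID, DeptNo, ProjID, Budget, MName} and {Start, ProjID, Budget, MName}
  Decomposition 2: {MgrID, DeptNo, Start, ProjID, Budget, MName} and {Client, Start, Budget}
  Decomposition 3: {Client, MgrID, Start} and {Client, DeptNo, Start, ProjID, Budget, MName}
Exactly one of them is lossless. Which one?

Decomposition 1: common = {ProjID, Budget, MName}, closure = {Client, ProjID, Budget, MName} → lossy.
Decomposition 2: common = {Start, Budget}, closure = {Client, Start, Budget} → lossless.
Decomposition 3: common = {Client, Start}, closure = {Client, Start, Budget} → lossy.

Decomposition 2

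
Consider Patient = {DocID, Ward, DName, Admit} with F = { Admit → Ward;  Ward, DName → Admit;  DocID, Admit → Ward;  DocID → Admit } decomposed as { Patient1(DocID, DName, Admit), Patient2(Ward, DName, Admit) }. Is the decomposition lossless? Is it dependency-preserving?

lossless and dependency-preserving

Lossless test: (DName, Admit)⁺ = {Ward, DName, Admit}, which contains all of one fragment — lossless.
Dependency preservation: DocID, Admit → Ward is not contained in any single fragment, but the restricted closure of its left-hand side across the fragments still reaches the right-hand side; the remaining FDs each lie inside some fragment. All dependencies are preserved.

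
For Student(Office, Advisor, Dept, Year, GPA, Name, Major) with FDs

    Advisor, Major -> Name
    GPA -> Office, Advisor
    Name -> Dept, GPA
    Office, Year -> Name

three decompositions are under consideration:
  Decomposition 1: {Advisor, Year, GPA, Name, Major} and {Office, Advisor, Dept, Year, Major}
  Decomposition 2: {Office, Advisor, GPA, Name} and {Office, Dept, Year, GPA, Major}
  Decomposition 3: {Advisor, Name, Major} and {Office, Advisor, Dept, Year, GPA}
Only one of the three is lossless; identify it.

Decomposition 1

Decomposition 1: common = {Advisor, Year, Major}, closure = {Office, Advisor, Dept, Year, GPA, Name, Major} → lossless.
Decomposition 2: common = {Office, GPA}, closure = {Office, Advisor, GPA} → lossy.
Decomposition 3: common = {Advisor}, closure = {Advisor} → lossy.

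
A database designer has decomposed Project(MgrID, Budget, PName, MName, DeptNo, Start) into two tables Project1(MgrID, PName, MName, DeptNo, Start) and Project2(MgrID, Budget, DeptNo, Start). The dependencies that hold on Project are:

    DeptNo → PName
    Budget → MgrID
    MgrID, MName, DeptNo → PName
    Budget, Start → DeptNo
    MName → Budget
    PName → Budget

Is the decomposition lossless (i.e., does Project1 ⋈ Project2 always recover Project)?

Yes

Common attributes: Project1 ∩ Project2 = {MgrID, DeptNo, Start}.
Closure of {MgrID, DeptNo, Start}: DeptNo → PName applies, adding PName; PName → Budget applies, adding Budget. So (MgrID, DeptNo, Start)⁺ = {MgrID, Budget, PName, DeptNo, Start}.
This closure contains every attribute of Project2, so Project1 ∩ Project2 → Project2. The join is lossless.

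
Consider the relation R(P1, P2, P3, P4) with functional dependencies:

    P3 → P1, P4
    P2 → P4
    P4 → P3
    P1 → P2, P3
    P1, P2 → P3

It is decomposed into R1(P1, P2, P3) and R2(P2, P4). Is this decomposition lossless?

Yes

Common attributes: R1 ∩ R2 = {P2}.
Closure of {P2}: P2 → P4 applies, adding P4; P4 → P3 applies, adding P3; P3 → P1, P4 applies, adding P1. So (P2)⁺ = {P1, P2, P3, P4}.
This closure contains every attribute of R1, so R1 ∩ R2 → R1. The join is lossless.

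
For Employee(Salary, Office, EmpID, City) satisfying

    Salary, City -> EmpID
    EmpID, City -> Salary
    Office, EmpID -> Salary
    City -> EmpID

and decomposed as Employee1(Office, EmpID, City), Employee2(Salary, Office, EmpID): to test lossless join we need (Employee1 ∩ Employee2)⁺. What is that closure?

Salary, Office, EmpID

Employee1 ∩ Employee2 = {Office, EmpID}.
Office, EmpID → Salary applies, adding Salary
Closure: {Salary, Office, EmpID}.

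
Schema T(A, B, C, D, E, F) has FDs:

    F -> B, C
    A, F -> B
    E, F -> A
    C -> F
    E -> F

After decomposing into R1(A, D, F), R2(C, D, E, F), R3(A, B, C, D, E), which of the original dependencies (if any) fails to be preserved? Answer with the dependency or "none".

none

F → B, C: restricted closure across fragments reaches B, C.
A, F → B: restricted closure across fragments reaches B.
E, F → A: restricted closure across fragments reaches A.
C → F lies within R2.
E → F lies within R2.
Every dependency is enforceable on the fragments, so the decomposition is dependency-preserving.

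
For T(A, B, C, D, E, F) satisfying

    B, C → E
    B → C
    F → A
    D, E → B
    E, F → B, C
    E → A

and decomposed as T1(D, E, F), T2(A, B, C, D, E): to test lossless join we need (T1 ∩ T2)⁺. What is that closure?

T1 ∩ T2 = {D, E}.
D, E → B applies, adding B
E → A applies, adding A
B → C applies, adding C
Closure: {A, B, C, D, E}.

A, B, C, D, E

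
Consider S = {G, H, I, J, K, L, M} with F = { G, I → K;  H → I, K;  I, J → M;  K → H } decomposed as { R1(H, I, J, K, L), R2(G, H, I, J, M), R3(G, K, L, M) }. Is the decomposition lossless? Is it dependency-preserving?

Lossless test (chase): Rows 1 and 2 agree on H; apply H→I, K and equate their I, K entries. Rows 1 and 2 agree on I, J; apply I, J→M and equate their M entries. Rows 1 and 3 agree on K; apply K→H and equate their H entries. Rows 1 and 3 agree on H; apply H→I, K and equate their I, K entries. No row becomes fully distinguished — the join is lossy.
Dependency preservation: G, I → K is not contained in any single fragment, but the restricted closure of its left-hand side across the fragments still reaches the right-hand side; the remaining FDs each lie inside some fragment. All dependencies are preserved.

lossy but dependency-preserving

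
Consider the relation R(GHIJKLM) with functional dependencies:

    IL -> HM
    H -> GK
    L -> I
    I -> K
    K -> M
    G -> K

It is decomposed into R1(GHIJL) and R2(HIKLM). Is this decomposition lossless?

Common attributes: R1 ∩ R2 = {HIL}.
Closure of {HIL}: IL → HM applies, adding M; H → GK applies, adding GK. So (HIL)⁺ = {GHIKLM}.
This closure contains every attribute of R2, so R1 ∩ R2 → R2. The join is lossless.

Yes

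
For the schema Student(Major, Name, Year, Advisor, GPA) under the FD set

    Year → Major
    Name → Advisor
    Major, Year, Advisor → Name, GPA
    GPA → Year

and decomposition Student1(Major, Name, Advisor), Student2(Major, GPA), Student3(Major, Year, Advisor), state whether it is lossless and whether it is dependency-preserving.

lossy and not dependency-preserving

Lossless test (chase): applying each FD to every pair of rows produces no changes in the tableau, so no row becomes fully distinguished — the join is lossy.
Dependency preservation: the restricted closure of {Major, Year, Advisor} across the fragments never reaches {Name, GPA}, so Major, Year, Advisor → Name, GPA cannot be enforced without a join — not preserved.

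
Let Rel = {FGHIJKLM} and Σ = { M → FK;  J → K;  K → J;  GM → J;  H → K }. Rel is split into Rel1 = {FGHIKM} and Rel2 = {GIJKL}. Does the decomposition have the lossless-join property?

Common attributes: Rel1 ∩ Rel2 = {GIK}.
Closure of {GIK}: K → J applies, adding J. So (GIK)⁺ = {GIJK}.
The closure contains neither all of Rel1 = {FGHIKM} nor all of Rel2 = {GIJKL}, so the common attributes are not a superkey of either fragment. The join is lossy.

No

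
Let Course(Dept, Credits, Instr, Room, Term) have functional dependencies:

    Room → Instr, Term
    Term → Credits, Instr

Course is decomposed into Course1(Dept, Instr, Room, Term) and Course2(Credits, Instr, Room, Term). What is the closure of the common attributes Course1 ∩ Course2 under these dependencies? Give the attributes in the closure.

Credits, Instr, Room, Term

Course1 ∩ Course2 = {Instr, Room, Term}.
Term → Credits, Instr applies, adding Credits
Closure: {Credits, Instr, Room, Term}.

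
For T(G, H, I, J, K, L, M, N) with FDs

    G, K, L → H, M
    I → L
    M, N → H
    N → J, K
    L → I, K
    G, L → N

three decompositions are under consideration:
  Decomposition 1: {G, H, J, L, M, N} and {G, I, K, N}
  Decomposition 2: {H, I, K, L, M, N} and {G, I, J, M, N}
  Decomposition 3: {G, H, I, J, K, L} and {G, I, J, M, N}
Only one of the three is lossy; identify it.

Decomposition 1: common = {G, N}, closure = {G, J, K, N} → lossy.
Decomposition 2: common = {I, M, N}, closure = {H, I, J, K, L, M, N} → lossless.
Decomposition 3: common = {G, I, J}, closure = {G, H, I, J, K, L, M, N} → lossless.

Decomposition 1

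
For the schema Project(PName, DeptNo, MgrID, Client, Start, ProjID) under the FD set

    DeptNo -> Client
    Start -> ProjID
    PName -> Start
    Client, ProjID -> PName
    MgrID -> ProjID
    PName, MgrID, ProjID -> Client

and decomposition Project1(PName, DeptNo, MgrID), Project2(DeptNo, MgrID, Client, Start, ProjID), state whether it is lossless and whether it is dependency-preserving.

lossless but not dependency-preserving

Lossless test: (DeptNo, MgrID)⁺ = {PName, DeptNo, MgrID, Client, Start, ProjID}, which contains all of one fragment — lossless.
Dependency preservation: the restricted closure of {PName} across the fragments never reaches {Start}, so PName → Start cannot be enforced without a join — not preserved.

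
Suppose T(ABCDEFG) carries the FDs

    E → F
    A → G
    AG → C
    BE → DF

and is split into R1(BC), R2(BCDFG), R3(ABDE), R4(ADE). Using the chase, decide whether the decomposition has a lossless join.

No

Chase test. Columns are ABCDEFG; row i has aⱼ where attribute j ∈ Ri, else bᵢⱼ.
Initial tableau (one row per fragment):
  row 1: b11 a2 a3 b14 b15 b16 b17
  row 2: b21 a2 a3 a4 b25 a6 a7
  row 3: a1 a2 b33 a4 a5 b36 b37
  row 4: a1 b42 b43 a4 a5 b46 b47
Rows 3 and 4 agree on E; apply E→F and equate their F entries.
Rows 3 and 4 agree on A; apply A→G and equate their G entries.
Rows 3 and 4 agree on AG; apply AG→C and equate their C entries.
No row becomes fully distinguished — the join is lossy.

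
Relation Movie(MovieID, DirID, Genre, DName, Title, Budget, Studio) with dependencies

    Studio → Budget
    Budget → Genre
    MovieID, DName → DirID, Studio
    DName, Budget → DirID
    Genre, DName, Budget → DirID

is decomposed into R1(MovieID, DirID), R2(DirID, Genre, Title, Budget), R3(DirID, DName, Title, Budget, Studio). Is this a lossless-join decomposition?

Chase test. Columns are MovieID, DirID, Genre, DName, Title, Budget, Studio; row i has aⱼ where attribute j ∈ Ri, else bᵢⱼ.
Initial tableau (one row per fragment):
  row 1: a1 a2 b13 b14 b15 b16 b17
  row 2: b21 a2 a3 b24 a5 a6 b27
  row 3: b31 a2 b33 a4 a5 a6 a7
Rows 2 and 3 agree on Budget; apply Budget→Genre and equate their Genre entries.
No row becomes fully distinguished — the join is lossy.

No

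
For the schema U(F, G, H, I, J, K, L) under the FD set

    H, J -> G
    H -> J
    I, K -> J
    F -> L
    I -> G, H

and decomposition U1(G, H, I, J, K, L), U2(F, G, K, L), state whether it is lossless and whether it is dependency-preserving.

Lossless test: (G, K, L)⁺ = {G, K, L}, which is a superkey of neither fragment — lossy.
Dependency preservation: every FD's attributes lie within a single fragment, so each can be enforced locally — preserved.

lossy but dependency-preserving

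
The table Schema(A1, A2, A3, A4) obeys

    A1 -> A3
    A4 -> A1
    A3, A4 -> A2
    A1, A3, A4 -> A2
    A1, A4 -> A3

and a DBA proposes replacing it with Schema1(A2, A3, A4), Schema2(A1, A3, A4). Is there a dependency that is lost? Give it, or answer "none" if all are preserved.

none

A1 → A3 lies within Schema2.
A4 → A1 lies within Schema2.
A3, A4 → A2 lies within Schema1.
A1, A3, A4 → A2: restricted closure across fragments reaches A2.
A1, A4 → A3 lies within Schema2.
Every dependency is enforceable on the fragments, so the decomposition is dependency-preserving.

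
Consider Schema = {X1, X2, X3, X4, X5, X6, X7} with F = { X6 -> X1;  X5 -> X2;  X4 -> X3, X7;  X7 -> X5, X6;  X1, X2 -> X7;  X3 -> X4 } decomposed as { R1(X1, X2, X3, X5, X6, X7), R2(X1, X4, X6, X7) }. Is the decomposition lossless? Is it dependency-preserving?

lossy and not dependency-preserving

Lossless test: (X1, X6, X7)⁺ = {X1, X2, X5, X6, X7}, which is a superkey of neither fragment — lossy.
Dependency preservation: the restricted closure of {X4} across the fragments never reaches {X3, X7}, so X4 → X3, X7 cannot be enforced without a join — not preserved.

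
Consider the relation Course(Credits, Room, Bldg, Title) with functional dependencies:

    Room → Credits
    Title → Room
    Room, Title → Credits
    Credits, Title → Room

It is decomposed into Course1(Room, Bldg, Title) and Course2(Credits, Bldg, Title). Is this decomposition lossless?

Yes

Common attributes: Course1 ∩ Course2 = {Bldg, Title}.
Closure of {Bldg, Title}: Title → Room applies, adding Room; Room, Title → Credits applies, adding Credits. So (Bldg, Title)⁺ = {Credits, Room, Bldg, Title}.
This closure contains every attribute of Course1, so Course1 ∩ Course2 → Course1. The join is lossless.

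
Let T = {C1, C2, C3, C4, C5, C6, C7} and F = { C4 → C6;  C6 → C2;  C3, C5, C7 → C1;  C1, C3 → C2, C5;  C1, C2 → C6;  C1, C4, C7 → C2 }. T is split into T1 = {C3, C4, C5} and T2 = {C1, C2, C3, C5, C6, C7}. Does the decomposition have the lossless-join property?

Common attributes: T1 ∩ T2 = {C3, C5}.
No dependency enlarges {C3, C5}, so (C3, C5)⁺ = {C3, C5}.
The closure contains neither all of T1 = {C3, C4, C5} nor all of T2 = {C1, C2, C3, C5, C6, C7}, so the common attributes are not a superkey of either fragment. The join is lossy.

No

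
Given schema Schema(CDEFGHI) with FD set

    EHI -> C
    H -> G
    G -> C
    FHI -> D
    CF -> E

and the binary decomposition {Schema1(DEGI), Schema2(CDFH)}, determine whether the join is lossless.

No

Common attributes: Schema1 ∩ Schema2 = {D}.
No dependency enlarges {D}, so (D)⁺ = {D}.
The closure contains neither all of Schema1 = {DEGI} nor all of Schema2 = {CDFH}, so the common attributes are not a superkey of either fragment. The join is lossy.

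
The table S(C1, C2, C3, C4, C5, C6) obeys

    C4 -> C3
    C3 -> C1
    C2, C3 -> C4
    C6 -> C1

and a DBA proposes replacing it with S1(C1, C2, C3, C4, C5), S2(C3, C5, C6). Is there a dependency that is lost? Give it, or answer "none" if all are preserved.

C6 -> C1

Check C6 → C1: no single fragment contains all of {C1, C6}, and the restricted closure of {C6} across the fragments never reaches {C1}.
C4 → C3 is preserved.
C3 → C1 is preserved.
C2, C3 → C4 is preserved.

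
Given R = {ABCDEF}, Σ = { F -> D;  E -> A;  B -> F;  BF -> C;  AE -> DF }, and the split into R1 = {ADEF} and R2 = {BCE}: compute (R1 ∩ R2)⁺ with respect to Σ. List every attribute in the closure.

R1 ∩ R2 = {E}.
E → A applies, adding A
AE → DF applies, adding DF
Closure: {ADEF}.

ADEF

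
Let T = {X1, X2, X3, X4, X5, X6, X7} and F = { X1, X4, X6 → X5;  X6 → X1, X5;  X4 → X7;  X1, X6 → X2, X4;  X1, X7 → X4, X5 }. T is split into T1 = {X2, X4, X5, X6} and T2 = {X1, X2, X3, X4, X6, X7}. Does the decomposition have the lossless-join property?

Yes

Common attributes: T1 ∩ T2 = {X2, X4, X6}.
Closure of {X2, X4, X6}: X6 → X1, X5 applies, adding X1, X5; X4 → X7 applies, adding X7. So (X2, X4, X6)⁺ = {X1, X2, X4, X5, X6, X7}.
This closure contains every attribute of T1, so T1 ∩ T2 → T1. The join is lossless.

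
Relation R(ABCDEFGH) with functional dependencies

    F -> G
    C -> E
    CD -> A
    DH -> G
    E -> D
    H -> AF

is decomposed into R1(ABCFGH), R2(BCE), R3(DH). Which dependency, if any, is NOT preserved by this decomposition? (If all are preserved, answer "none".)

E -> D

Check E → D: no single fragment contains all of {DE}, and the restricted closure of {E} across the fragments never reaches {D}.
F → G is preserved.
C → E is preserved.
CD → A is preserved.
DH → G is preserved.
H → AF is preserved.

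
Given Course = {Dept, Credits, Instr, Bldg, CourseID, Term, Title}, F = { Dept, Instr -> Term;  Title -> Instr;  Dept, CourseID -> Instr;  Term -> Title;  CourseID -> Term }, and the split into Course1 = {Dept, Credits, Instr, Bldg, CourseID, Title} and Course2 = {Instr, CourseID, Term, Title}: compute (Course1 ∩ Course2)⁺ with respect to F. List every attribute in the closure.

Course1 ∩ Course2 = {Instr, CourseID, Title}.
CourseID → Term applies, adding Term
Closure: {Instr, CourseID, Term, Title}.

Instr, CourseID, Term, Title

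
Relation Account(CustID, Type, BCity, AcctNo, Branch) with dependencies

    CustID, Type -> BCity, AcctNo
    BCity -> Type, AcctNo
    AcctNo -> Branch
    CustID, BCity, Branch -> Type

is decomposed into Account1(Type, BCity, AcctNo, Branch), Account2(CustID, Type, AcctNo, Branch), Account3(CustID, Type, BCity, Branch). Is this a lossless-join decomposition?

Chase test. Columns are CustID, Type, BCity, AcctNo, Branch; row i has aⱼ where attribute j ∈ Accounti, else bᵢⱼ.
Initial tableau (one row per fragment):
  row 1: b11 a2 a3 a4 a5
  row 2: a1 a2 b23 a4 a5
  row 3: a1 a2 a3 b34 a5
Rows 2 and 3 agree on CustID, Type; apply CustID, Type→BCity, AcctNo and equate their BCity, AcctNo entries.
Row 2 is now all distinguished symbols — the join is lossless.

Yes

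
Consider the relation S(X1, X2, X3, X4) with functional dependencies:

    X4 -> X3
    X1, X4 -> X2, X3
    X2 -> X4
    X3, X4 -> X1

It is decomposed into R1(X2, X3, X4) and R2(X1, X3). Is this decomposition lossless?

Common attributes: R1 ∩ R2 = {X3}.
No dependency enlarges {X3}, so (X3)⁺ = {X3}.
The closure contains neither all of R1 = {X2, X3, X4} nor all of R2 = {X1, X3}, so the common attributes are not a superkey of either fragment. The join is lossy.

No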